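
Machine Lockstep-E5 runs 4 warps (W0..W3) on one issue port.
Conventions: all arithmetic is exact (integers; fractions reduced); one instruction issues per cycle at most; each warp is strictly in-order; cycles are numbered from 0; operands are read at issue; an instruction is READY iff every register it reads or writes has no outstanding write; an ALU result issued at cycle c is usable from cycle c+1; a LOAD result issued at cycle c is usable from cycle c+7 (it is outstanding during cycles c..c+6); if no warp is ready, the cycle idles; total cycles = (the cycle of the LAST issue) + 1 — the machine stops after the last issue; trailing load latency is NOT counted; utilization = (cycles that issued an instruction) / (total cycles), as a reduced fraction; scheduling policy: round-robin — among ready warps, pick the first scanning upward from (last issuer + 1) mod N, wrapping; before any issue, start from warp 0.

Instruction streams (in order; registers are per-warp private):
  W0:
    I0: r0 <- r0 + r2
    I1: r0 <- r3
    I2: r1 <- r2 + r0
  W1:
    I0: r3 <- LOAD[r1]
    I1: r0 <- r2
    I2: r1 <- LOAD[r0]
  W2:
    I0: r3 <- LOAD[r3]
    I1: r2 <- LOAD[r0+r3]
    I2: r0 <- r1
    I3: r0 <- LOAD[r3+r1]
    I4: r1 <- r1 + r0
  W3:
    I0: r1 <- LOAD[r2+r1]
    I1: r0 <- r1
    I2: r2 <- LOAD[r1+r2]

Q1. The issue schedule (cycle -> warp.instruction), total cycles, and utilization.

cycle 0: W0.I0
cycle 1: W1.I0
cycle 2: W2.I0
cycle 3: W3.I0
cycle 4: W0.I1
cycle 5: W1.I1
cycle 6: W0.I2
cycle 7: W1.I2
cycle 8: idle
cycle 9: W2.I1
cycle 10: W3.I1
cycle 11: W2.I2
cycle 12: W3.I2
cycle 13: W2.I3
cycle 14: idle
cycle 15: idle
cycle 16: idle
cycle 17: idle
cycle 18: idle
cycle 19: idle
cycle 20: W2.I4

Answer: 21 cycles, utilization 2/3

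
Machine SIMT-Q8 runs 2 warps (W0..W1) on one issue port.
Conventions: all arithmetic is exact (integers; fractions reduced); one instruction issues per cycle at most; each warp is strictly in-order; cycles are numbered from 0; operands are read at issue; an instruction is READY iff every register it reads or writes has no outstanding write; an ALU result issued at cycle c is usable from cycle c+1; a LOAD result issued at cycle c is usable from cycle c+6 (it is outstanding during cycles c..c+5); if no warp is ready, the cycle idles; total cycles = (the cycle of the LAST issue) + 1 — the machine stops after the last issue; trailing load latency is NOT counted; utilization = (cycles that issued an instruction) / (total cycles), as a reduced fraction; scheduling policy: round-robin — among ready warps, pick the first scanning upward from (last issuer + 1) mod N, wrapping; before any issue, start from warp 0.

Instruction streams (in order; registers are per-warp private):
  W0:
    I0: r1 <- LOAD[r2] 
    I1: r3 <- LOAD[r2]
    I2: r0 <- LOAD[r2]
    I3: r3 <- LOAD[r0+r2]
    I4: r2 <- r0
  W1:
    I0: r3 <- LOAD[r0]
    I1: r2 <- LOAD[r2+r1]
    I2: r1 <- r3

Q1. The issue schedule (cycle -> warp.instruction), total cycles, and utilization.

cycle 0: W0.I0
cycle 1: W1.I0
cycle 2: W0.I1
cycle 3: W1.I1
cycle 4: W0.I2
cycle 5: idle
cycle 6: idle
cycle 7: W1.I2
cycle 8: idle
cycle 9: idle
cycle 10: W0.I3
cycle 11: W0.I4

Answer: 12 cycles, utilization 2/3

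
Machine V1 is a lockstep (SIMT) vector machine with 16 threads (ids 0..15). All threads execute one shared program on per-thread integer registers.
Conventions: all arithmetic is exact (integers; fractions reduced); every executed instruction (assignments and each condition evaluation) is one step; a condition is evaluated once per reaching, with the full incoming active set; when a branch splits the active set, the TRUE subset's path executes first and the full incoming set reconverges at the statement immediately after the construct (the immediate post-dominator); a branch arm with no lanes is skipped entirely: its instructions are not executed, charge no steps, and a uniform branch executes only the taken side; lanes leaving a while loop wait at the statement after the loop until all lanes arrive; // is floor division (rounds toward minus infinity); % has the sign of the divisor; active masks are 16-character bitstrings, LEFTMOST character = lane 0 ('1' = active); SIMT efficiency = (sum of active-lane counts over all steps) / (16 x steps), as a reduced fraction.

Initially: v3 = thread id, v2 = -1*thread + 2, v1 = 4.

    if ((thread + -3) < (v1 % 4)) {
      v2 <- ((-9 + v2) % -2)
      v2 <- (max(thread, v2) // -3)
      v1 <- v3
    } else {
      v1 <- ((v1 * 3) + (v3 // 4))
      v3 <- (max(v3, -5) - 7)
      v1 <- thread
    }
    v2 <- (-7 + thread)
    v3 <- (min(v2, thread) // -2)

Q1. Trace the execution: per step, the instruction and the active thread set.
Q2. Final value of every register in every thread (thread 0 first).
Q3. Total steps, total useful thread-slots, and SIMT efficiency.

step 0: eval ((thread + -3) < (v1 % 4)) 1111111111111111
step 1: v2 <- ((-9 + v2) % -2)       1110000000000000
step 2: v2 <- (max(thread, v2) // -3) 1110000000000000
step 3: v1 <- v3                     1110000000000000
step 4: v1 <- ((v1 * 3) + (v3 // 4)) 0001111111111111
step 5: v3 <- (max(v3, -5) - 7)      0001111111111111
step 6: v1 <- thread                 0001111111111111
step 7: v2 <- (-7 + thread)          1111111111111111
step 8: v3 <- (min(v2, thread) // -2) 1111111111111111

Answer: 9 steps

v3: 3,3,2,2,1,1,0,0,-1,-1,-2,-2,-3,-3,-4,-4
v2: -7,-6,-5,-4,-3,-2,-1,0,1,2,3,4,5,6,7,8
v1: 0,1,2,3,4,5,6,7,8,9,10,11,12,13,14,15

steps = 9; useful = 96; efficiency = 96/144 = 2/3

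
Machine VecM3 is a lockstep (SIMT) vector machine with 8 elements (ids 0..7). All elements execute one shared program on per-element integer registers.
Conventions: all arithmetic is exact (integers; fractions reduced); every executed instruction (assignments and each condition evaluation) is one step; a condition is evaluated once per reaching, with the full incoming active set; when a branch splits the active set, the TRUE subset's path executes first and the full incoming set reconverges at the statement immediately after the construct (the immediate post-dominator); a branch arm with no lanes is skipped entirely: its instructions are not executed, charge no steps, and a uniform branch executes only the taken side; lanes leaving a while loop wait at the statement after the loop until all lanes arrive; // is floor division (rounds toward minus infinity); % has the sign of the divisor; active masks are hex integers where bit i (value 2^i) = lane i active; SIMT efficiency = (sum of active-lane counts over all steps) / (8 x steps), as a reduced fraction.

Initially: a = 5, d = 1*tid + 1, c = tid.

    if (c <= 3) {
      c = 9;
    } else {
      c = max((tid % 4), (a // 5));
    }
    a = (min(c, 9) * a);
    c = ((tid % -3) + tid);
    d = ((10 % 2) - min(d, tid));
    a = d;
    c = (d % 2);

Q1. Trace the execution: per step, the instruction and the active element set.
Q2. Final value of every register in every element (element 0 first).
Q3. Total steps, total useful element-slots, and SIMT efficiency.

step 0: eval (c <= 3)                0xff
step 1: c <- 9                       0x0f
step 2: c <- max((tid % 4), (a // 5)) 0xf0
step 3: a <- (min(c, 9) * a)         0xff
step 4: c <- ((tid % -3) + tid)      0xff
step 5: d <- ((10 % 2) - min(d, tid)) 0xff
step 6: a <- d                       0xff
step 7: c <- (d % 2)                 0xff

Answer: 8 steps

a: 0,-1,-2,-3,-4,-5,-6,-7
d: 0,-1,-2,-3,-4,-5,-6,-7
c: 0,1,0,1,0,1,0,1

steps = 8; useful = 56; efficiency = 56/64 = 7/8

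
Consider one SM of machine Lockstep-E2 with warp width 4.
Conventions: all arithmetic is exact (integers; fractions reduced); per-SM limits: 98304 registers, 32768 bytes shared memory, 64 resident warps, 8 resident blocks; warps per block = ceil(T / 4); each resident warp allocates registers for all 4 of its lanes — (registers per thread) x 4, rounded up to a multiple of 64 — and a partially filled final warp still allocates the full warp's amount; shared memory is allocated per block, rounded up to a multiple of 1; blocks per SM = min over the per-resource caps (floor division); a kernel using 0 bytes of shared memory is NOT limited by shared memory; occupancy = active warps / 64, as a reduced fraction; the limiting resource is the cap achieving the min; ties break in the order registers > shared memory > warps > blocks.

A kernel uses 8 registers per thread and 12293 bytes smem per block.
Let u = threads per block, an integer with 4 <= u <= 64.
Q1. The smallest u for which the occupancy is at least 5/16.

Answer: u = 37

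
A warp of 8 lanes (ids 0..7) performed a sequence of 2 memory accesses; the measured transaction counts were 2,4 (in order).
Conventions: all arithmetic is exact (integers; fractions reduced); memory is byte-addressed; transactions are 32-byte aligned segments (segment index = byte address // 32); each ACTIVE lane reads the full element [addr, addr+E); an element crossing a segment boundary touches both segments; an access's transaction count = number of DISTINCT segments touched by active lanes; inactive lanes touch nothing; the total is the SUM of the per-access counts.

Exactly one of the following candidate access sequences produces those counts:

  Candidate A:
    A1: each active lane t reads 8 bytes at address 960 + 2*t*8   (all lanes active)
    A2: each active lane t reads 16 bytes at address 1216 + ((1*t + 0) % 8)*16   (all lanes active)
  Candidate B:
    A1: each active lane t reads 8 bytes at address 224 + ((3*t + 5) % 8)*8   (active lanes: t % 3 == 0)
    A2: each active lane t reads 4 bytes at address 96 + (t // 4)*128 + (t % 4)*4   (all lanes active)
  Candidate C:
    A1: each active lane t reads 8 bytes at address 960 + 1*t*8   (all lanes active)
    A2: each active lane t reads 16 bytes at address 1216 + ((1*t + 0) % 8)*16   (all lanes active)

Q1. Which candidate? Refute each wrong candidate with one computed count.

A: A1 gives 4 transactions, not 2
B: A1 gives 1 transaction, not 2
C: all counts match (2,4)

Answer: C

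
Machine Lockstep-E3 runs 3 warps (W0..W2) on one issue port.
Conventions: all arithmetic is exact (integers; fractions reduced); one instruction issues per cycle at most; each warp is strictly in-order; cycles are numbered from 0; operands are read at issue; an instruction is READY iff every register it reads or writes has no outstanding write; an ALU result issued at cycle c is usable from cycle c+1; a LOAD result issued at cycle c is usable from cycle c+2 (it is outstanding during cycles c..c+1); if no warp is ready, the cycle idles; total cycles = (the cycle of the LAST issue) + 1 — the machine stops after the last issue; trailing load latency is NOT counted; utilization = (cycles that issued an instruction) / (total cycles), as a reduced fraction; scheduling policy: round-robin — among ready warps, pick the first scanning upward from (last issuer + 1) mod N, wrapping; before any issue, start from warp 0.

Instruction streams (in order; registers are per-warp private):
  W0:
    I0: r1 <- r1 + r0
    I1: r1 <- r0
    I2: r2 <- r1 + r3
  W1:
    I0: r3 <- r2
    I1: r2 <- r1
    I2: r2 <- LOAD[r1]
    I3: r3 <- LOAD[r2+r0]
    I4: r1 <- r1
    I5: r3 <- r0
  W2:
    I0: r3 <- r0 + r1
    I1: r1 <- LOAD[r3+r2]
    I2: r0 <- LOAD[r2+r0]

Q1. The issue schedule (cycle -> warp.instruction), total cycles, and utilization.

cycle 0: W0.I0
cycle 1: W1.I0
cycle 2: W2.I0
cycle 3: W0.I1
cycle 4: W1.I1
cycle 5: W2.I1
cycle 6: W0.I2
cycle 7: W1.I2
cycle 8: W2.I2
cycle 9: W1.I3
cycle 10: W1.I4
cycle 11: W1.I5

Answer: 12 cycles, utilization 1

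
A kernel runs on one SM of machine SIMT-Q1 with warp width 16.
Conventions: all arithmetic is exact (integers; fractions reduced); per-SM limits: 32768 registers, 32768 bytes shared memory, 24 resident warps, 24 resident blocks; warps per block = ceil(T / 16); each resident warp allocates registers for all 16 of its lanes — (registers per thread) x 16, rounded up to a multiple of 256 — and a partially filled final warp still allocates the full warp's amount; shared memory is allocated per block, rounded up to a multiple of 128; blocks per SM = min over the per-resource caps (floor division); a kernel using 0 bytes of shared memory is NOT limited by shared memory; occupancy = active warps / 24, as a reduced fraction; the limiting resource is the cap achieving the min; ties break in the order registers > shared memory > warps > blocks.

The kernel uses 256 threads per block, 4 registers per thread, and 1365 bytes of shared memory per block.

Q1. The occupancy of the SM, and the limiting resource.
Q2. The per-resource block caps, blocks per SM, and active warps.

Answer: occupancy 2/3, limited by warps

registers: 8 blocks
shared memory: 23 blocks
warps: 1 block
blocks: 24 blocks

Answer: 1 block, 16 active warps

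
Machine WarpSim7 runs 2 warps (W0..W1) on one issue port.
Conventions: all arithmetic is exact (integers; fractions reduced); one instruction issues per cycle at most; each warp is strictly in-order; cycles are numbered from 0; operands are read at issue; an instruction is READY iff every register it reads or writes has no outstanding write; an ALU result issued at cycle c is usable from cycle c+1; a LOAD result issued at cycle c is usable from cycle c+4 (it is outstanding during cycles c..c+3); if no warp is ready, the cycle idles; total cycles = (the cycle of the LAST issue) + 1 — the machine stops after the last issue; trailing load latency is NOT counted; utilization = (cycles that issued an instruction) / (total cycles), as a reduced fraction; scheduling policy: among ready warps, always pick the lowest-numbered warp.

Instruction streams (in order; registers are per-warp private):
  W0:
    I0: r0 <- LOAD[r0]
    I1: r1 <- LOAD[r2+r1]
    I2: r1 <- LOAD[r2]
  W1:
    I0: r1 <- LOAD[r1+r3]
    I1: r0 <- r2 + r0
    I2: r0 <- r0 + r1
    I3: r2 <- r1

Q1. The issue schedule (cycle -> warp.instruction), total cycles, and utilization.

cycle 0: W0.I0
cycle 1: W0.I1
cycle 2: W1.I0
cycle 3: W1.I1
cycle 4: idle
cycle 5: W0.I2
cycle 6: W1.I2
cycle 7: W1.I3

Answer: 8 cycles, utilization 7/8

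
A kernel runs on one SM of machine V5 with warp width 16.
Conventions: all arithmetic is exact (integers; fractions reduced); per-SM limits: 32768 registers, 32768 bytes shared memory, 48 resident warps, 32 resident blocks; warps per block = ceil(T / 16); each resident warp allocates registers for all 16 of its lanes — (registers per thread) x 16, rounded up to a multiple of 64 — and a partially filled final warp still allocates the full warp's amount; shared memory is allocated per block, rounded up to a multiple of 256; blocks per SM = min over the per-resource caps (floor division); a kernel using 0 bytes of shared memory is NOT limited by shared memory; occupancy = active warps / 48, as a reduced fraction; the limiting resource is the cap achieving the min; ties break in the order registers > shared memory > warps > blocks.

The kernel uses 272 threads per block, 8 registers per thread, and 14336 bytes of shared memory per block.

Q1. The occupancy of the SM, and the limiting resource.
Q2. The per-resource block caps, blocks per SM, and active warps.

Answer: occupancy 17/24, limited by shared memory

registers: 15 blocks
shared memory: 2 blocks
warps: 2 blocks
blocks: 32 blocks

Answer: 2 blocks, 34 active warps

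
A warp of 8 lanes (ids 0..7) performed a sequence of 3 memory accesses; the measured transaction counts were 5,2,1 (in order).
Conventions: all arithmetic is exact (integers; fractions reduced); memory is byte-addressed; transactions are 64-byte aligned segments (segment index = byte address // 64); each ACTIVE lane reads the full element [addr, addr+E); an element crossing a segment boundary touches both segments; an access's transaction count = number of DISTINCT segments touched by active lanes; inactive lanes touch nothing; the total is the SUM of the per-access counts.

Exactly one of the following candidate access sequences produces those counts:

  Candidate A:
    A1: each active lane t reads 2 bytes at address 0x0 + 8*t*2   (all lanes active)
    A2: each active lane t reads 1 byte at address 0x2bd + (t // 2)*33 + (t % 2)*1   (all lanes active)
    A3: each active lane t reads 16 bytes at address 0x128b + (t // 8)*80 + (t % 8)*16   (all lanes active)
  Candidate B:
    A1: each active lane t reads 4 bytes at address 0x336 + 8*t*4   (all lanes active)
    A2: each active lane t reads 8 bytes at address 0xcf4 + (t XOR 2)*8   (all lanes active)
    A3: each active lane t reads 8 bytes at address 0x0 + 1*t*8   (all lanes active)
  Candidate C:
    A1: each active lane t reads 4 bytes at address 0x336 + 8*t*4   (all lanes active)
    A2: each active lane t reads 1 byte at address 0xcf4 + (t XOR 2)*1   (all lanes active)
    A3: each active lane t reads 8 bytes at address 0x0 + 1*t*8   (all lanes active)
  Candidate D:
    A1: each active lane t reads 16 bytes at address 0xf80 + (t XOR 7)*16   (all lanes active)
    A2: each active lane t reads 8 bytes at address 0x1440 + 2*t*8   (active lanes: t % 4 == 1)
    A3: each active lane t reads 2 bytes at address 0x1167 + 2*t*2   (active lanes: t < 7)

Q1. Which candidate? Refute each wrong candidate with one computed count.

A: A1 gives 2 transactions, not 5
C: A2 gives 1 transaction, not 2
D: A1 gives 2 transactions, not 5
B: all counts match (5,2,1)

Answer: B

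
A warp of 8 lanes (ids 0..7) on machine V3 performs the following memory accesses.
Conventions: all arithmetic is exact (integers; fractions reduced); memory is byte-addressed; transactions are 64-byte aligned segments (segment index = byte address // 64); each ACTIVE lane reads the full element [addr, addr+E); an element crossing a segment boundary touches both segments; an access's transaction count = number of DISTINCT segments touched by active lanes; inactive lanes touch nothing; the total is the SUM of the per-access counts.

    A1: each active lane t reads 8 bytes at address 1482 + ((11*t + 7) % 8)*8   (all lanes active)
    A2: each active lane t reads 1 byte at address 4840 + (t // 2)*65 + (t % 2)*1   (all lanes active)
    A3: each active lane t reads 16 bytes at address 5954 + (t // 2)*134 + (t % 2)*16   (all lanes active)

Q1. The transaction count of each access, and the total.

A1: 2 transactions
A2: 4 transactions
A3: 4 transactions

Answer: 2,4,4; total 10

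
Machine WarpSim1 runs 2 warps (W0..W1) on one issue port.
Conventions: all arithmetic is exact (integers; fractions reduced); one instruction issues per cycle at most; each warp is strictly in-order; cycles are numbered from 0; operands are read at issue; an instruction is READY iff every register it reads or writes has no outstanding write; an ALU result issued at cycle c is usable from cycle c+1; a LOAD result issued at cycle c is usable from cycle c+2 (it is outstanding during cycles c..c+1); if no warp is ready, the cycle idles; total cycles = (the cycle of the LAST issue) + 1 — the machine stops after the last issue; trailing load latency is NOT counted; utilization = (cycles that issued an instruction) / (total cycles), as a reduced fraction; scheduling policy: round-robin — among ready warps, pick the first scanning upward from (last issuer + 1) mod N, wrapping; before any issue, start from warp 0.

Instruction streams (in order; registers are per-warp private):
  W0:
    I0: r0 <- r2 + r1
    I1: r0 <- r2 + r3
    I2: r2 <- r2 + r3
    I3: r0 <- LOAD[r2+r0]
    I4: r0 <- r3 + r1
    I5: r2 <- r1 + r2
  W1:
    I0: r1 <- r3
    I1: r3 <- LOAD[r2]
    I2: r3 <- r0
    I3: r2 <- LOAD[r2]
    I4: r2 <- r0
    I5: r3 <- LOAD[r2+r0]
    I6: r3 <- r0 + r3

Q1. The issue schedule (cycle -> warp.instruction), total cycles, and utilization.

cycle 0: W0.I0
cycle 1: W1.I0
cycle 2: W0.I1
cycle 3: W1.I1
cycle 4: W0.I2
cycle 5: W1.I2
cycle 6: W0.I3
cycle 7: W1.I3
cycle 8: W0.I4
cycle 9: W1.I4
cycle 10: W0.I5
cycle 11: W1.I5
cycle 12: idle
cycle 13: W1.I6

Answer: 14 cycles, utilization 13/14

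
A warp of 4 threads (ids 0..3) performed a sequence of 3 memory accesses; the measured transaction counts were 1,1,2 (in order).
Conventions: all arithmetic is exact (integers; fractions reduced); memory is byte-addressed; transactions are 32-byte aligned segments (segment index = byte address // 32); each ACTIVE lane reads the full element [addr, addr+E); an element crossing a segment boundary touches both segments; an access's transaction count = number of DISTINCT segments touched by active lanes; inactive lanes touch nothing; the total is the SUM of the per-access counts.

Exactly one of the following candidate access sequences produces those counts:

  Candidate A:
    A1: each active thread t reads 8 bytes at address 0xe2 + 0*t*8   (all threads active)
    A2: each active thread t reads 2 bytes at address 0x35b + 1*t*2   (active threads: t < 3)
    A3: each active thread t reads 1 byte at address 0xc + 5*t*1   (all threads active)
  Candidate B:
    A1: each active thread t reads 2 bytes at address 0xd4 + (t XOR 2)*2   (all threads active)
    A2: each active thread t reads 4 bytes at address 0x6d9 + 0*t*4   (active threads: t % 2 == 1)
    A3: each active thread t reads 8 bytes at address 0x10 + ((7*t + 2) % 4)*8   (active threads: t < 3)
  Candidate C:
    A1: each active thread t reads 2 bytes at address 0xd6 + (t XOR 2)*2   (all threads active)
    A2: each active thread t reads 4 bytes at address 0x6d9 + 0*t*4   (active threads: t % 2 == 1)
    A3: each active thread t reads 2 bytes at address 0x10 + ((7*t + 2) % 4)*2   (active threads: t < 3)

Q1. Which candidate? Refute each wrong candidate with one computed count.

A: A2 gives 2 transactions, not 1
C: A3 gives 1 transaction, not 2
B: all counts match (1,1,2)

Answer: B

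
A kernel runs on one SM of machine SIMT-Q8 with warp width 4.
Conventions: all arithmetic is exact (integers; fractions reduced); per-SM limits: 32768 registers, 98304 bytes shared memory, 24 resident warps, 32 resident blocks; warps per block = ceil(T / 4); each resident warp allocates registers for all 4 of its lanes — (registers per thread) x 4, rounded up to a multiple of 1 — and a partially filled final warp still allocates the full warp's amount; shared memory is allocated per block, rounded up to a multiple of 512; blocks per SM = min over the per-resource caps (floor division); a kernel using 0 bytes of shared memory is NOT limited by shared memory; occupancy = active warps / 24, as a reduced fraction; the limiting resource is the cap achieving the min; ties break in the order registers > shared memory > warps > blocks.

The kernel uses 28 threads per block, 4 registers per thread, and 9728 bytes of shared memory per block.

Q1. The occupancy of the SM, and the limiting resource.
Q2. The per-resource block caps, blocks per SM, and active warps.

Answer: occupancy 7/8, limited by warps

registers: 292 blocks
shared memory: 10 blocks
warps: 3 blocks
blocks: 32 blocks

Answer: 3 blocks, 21 active warps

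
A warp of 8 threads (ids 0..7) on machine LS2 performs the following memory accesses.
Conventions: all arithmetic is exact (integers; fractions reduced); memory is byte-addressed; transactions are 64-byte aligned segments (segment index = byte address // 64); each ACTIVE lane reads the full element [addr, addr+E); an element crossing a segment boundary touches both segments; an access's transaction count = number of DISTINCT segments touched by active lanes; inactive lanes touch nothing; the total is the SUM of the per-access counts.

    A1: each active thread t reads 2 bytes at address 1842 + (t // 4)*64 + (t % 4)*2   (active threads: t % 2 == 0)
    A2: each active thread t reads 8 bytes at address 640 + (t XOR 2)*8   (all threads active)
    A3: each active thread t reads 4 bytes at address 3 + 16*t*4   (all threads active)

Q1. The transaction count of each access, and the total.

A1: 2 transactions
A2: 1 transaction
A3: 8 transactions

Answer: 2,1,8; total 11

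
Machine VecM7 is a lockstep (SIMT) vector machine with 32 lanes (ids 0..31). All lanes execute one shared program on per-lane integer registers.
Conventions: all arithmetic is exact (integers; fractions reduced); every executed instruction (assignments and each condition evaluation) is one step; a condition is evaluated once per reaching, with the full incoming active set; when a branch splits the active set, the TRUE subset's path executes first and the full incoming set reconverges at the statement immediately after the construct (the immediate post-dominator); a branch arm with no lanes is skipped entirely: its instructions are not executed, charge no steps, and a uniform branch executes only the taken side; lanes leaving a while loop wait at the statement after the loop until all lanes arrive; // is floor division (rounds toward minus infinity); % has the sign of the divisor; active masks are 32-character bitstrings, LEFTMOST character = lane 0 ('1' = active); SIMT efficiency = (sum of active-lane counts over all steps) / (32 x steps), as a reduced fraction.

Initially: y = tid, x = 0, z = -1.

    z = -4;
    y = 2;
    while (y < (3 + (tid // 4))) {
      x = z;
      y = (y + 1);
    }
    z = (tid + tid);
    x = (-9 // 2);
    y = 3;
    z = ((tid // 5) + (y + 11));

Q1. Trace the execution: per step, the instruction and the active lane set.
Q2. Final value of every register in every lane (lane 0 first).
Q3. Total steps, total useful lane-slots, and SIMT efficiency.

step 0: z <- -4                      11111111111111111111111111111111
step 1: y <- 2                       11111111111111111111111111111111
step 2: eval (y < (3 + (tid // 4)))  11111111111111111111111111111111
step 3: x <- z                       11111111111111111111111111111111
step 4: y <- (y + 1)                 11111111111111111111111111111111
step 5: eval (y < (3 + (tid // 4)))  11111111111111111111111111111111
step 6: x <- z                       00001111111111111111111111111111
step 7: y <- (y + 1)                 00001111111111111111111111111111
step 8: eval (y < (3 + (tid // 4)))  00001111111111111111111111111111
step 9: x <- z                       00000000111111111111111111111111
step 10: y <- (y + 1)                 00000000111111111111111111111111
step 11: eval (y < (3 + (tid // 4)))  00000000111111111111111111111111
step 12: x <- z                       00000000000011111111111111111111
step 13: y <- (y + 1)                 00000000000011111111111111111111
step 14: eval (y < (3 + (tid // 4)))  00000000000011111111111111111111
step 15: x <- z                       00000000000000001111111111111111
step 16: y <- (y + 1)                 00000000000000001111111111111111
step 17: eval (y < (3 + (tid // 4)))  00000000000000001111111111111111
step 18: x <- z                       00000000000000000000111111111111
step 19: y <- (y + 1)                 00000000000000000000111111111111
step 20: eval (y < (3 + (tid // 4)))  00000000000000000000111111111111
step 21: x <- z                       00000000000000000000000011111111
step 22: y <- (y + 1)                 00000000000000000000000011111111
step 23: eval (y < (3 + (tid // 4)))  00000000000000000000000011111111
step 24: x <- z                       00000000000000000000000000001111
step 25: y <- (y + 1)                 00000000000000000000000000001111
step 26: eval (y < (3 + (tid // 4)))  00000000000000000000000000001111
step 27: z <- (tid + tid)             11111111111111111111111111111111
step 28: x <- (-9 // 2)               11111111111111111111111111111111
step 29: y <- 3                       11111111111111111111111111111111
step 30: z <- ((tid // 5) + (y + 11)) 11111111111111111111111111111111

Answer: 31 steps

y: 3,3,3,3,3,3,3,3,3,3,3,3,3,3,3,3,3,3,3,3,3,3,3,3,3,3,3,3,3,3,3,3
x: -5,-5,-5,-5,-5,-5,-5,-5,-5,-5,-5,-5,-5,-5,-5,-5,-5,-5,-5,-5,-5,-5,-5,-5,-5,-5,-5,-5,-5,-5,-5,-5
z: 14,14,14,14,14,15,15,15,15,15,16,16,16,16,16,17,17,17,17,17,18,18,18,18,18,19,19,19,19,19,20,20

steps = 31; useful = 656; efficiency = 656/992 = 41/62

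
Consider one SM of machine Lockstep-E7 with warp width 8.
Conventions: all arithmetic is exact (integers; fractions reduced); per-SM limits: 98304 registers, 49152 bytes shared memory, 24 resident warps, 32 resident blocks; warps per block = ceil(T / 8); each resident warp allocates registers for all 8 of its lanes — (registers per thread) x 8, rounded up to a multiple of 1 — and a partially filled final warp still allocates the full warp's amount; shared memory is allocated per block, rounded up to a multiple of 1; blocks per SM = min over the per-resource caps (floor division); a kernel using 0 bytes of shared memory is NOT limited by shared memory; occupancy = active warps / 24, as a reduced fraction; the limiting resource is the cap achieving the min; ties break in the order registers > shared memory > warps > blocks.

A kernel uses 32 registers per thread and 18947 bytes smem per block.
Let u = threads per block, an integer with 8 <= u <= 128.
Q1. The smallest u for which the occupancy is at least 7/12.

Answer: u = 49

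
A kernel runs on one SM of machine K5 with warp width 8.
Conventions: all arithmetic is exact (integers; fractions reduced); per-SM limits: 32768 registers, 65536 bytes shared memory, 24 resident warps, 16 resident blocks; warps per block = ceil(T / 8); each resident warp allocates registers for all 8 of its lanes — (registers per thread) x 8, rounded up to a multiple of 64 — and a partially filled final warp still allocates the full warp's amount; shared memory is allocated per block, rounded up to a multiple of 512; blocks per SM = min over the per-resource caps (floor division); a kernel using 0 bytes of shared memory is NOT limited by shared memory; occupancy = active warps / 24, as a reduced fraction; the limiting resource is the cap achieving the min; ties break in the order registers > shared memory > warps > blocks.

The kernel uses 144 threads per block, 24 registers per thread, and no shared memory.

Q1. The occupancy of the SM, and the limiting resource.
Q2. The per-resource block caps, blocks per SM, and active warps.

Answer: occupancy 3/4, limited by warps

registers: 9 blocks
shared memory: no limit (kernel uses none)
warps: 1 block
blocks: 16 blocks

Answer: 1 block, 18 active warps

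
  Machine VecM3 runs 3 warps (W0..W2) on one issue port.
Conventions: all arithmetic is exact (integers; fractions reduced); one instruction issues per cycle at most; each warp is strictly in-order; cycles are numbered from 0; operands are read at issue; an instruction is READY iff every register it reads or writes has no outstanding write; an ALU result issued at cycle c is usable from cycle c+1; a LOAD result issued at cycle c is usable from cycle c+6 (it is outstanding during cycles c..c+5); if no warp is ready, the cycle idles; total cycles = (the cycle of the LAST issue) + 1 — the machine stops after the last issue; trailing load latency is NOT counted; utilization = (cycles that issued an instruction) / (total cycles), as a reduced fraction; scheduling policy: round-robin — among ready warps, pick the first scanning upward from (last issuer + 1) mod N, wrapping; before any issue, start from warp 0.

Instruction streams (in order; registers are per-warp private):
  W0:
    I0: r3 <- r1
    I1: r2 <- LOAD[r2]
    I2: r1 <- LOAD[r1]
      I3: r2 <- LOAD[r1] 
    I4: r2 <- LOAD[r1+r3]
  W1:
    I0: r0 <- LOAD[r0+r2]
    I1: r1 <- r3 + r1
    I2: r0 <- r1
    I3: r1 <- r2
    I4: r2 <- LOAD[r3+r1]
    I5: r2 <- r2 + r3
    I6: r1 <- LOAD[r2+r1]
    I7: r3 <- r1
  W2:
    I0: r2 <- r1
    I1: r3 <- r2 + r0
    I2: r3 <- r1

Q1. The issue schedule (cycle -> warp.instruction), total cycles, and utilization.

cycle 0: W0.I0
cycle 1: W1.I0
cycle 2: W2.I0
cycle 3: W0.I1
cycle 4: W1.I1
cycle 5: W2.I1
cycle 6: W0.I2
cycle 7: W1.I2
cycle 8: W2.I2
cycle 9: W1.I3
cycle 10: W1.I4
cycle 11: idle
cycle 12: W0.I3
cycle 13: idle
cycle 14: idle
cycle 15: idle
cycle 16: W1.I5
cycle 17: W1.I6
cycle 18: W0.I4
cycle 19: idle
cycle 20: idle
cycle 21: idle
cycle 22: idle
cycle 23: W1.I7

Answer: 24 cycles, utilization 2/3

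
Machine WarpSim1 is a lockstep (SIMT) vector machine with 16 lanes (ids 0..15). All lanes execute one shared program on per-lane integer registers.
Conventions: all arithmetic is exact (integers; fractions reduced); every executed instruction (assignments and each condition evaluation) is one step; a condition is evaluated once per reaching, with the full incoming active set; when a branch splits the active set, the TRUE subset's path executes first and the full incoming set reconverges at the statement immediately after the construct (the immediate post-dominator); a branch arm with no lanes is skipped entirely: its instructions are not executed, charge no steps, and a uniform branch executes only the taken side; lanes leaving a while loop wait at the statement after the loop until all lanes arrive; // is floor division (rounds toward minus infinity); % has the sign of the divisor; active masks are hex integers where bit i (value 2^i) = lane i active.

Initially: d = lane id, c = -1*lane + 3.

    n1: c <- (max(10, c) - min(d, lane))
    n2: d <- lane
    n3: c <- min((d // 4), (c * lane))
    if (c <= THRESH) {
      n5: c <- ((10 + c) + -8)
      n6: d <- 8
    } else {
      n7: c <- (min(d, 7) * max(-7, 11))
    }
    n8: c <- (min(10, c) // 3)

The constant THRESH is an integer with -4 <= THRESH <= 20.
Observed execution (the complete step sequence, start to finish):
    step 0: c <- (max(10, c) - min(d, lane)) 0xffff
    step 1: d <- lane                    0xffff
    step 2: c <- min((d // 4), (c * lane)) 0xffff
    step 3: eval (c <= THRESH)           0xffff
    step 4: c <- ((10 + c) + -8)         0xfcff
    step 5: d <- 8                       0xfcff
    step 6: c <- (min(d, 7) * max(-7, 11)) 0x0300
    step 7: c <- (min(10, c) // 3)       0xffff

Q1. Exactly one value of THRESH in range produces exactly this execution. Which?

Answer: THRESH = 1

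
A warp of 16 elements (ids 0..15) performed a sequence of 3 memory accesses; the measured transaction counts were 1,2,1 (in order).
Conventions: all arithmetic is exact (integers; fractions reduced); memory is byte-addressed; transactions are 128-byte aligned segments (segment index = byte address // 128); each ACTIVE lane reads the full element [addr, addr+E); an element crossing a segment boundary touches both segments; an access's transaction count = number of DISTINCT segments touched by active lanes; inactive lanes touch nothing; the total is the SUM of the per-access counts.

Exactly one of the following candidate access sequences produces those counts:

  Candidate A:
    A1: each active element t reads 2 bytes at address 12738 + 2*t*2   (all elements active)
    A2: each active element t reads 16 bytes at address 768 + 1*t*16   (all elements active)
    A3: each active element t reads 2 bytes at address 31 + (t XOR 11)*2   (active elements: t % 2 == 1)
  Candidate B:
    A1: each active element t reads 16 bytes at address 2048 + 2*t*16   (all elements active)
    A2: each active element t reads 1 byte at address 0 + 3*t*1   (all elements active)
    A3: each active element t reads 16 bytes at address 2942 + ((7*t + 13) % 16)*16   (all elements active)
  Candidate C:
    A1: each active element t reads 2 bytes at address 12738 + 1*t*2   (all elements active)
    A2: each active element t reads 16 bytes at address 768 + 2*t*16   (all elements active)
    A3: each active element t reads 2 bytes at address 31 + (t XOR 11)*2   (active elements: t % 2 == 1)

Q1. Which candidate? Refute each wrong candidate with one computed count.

B: A1 gives 4 transactions, not 1
C: A2 gives 4 transactions, not 2
A: all counts match (1,2,1)

Answer: A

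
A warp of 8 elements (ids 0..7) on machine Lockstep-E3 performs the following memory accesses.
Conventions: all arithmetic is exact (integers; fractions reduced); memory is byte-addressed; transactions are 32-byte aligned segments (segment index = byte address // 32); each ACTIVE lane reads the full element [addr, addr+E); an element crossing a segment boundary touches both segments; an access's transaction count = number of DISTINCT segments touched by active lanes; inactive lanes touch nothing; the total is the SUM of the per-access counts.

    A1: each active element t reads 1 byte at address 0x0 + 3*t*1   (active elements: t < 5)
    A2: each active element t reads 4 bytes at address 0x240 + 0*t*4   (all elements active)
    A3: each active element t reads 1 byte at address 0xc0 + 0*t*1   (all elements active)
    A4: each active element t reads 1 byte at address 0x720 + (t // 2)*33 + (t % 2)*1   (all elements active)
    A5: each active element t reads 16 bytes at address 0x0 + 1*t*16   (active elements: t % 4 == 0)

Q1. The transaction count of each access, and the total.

A1: 1 transaction
A2: 1 transaction
A3: 1 transaction
A4: 4 transactions
A5: 2 transactions

Answer: 1,1,1,4,2; total 9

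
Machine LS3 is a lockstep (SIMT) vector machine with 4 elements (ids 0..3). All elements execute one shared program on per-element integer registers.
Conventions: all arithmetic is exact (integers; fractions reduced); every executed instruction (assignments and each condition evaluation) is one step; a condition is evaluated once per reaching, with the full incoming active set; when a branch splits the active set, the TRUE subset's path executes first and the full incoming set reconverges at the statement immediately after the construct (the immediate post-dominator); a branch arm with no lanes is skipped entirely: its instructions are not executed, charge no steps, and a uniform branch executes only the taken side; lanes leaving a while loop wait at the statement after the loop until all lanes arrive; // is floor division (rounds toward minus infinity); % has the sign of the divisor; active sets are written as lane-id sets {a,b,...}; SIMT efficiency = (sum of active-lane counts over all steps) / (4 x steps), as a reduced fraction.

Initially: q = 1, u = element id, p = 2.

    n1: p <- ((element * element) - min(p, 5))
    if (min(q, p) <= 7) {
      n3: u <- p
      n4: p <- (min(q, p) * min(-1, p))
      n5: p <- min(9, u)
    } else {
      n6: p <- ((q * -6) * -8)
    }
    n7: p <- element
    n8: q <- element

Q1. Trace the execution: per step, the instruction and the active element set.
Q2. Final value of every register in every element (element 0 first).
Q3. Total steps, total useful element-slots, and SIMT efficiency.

step 0: p <- ((element * element) - min(p, 5)) {0,1,2,3}
step 1: eval (min(q, p) <= 7)        {0,1,2,3}
step 2: u <- p                       {0,1,2,3}
step 3: p <- (min(q, p) * min(-1, p)) {0,1,2,3}
step 4: p <- min(9, u)               {0,1,2,3}
step 5: p <- element                 {0,1,2,3}
step 6: q <- element                 {0,1,2,3}

Answer: 7 steps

q: 0,1,2,3
u: -2,-1,2,7
p: 0,1,2,3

steps = 7; useful = 28; efficiency = 28/28 = 1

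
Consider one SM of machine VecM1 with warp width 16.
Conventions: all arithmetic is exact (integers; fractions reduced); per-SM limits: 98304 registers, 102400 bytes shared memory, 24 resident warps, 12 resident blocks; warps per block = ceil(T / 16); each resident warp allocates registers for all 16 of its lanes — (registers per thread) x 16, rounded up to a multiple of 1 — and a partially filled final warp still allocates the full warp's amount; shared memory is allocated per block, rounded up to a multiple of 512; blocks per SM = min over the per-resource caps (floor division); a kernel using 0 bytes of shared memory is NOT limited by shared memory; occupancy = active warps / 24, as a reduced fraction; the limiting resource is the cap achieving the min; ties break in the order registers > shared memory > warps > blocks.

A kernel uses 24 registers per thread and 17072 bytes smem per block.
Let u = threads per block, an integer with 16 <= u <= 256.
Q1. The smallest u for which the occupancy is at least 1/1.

Answer: u = 81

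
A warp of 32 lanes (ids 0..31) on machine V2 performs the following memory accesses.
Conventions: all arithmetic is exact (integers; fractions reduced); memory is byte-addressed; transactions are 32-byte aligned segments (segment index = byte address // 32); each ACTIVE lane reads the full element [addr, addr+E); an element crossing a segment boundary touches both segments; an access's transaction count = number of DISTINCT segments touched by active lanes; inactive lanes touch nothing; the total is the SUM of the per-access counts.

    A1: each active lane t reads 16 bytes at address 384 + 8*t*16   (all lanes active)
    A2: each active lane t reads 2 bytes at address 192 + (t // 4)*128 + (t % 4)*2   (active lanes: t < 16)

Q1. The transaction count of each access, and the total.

A1: 32 transactions
A2: 4 transactions

Answer: 32,4; total 36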